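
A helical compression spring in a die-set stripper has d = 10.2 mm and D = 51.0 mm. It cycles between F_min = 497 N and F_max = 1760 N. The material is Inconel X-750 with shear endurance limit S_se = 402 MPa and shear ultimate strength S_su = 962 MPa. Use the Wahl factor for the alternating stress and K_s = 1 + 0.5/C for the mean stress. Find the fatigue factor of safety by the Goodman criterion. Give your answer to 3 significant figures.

C = D/d = 51.0/10.2 = 5.0000; K_W = (4C−1)/(4C−4)+0.615/C = 1.3105; K_s = 1+0.5/C = 1.1000
F_a = (F_max−F_min)/2 = 631.5 N; F_m = (F_max+F_min)/2 = 1128.5 N
τ_a = K_W·8F_aD/(πd³) = 1.3105 × 77.283 = 101.28 MPa
τ_m = K_s·8F_mD/(πd³) = 1.1000 × 138.11 = 151.92 MPa
Goodman: 1/n_f = τ_a/S_se + τ_m/S_su = 101.28/402 + 151.92/962 = 0.25194 + 0.15792 = 0.40986
n_f = 1/0.40986 = 2.44

2.44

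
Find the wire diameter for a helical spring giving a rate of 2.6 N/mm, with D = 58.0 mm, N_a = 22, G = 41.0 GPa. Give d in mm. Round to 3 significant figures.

d = (8D³N_a·k / G)^(1/4) = (8·58.0³·22·2.6 / (41.0×10³))^0.25
  = (2177.6)^0.25 = 6.8312 mm

6.83 mm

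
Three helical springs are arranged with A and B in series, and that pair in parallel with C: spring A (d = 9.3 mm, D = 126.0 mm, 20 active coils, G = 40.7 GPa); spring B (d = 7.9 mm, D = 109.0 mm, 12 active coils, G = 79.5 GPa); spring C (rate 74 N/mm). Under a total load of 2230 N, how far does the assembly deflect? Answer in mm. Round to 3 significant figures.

k_A = Gd⁴/(8D³N_a) = (40.7×10³)(9.3⁴)/(8·126.0³·20) = 0.95125 N/mm
k_B = Gd⁴/(8D³N_a) = (79.5×10³)(7.9⁴)/(8·109.0³·12) = 2.4907 N/mm
Springs A,B series: k_AB = 1/(1/0.95125+1/2.4907) = 0.68835 N/mm; parallel with C: k_eq = 0.68835+74 = 74.688 N/mm
δ = F/k_eq = 2230/74.688 = 29.857 mm

29.9 mm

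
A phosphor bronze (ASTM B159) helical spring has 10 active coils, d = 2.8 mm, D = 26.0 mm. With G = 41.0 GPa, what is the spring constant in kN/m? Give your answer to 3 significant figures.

1.79 kN/m

k = Gd⁴/(8D³N_a) = (41.0×10³ × 2.8⁴) / (8 × 26.0³ × 10)
  = 2.52009e+06 / 1.40608e+06 = 1.7923 N/mm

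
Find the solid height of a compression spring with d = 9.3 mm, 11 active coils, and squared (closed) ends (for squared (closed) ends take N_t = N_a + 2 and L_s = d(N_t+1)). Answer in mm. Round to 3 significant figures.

squared (closed) ends: N_t = N_a + 2 = 11 + 2 = 13
L_s = d·(N_t+1) = 9.3 × 14 = 130.2 mm

130 mm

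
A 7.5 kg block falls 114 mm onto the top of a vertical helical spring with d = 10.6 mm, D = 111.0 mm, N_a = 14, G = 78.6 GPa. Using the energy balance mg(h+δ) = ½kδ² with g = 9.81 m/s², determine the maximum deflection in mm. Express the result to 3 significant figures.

63.5 mm

k = Gd⁴/(8D³N_a) = (78.6×10³)(10.6⁴)/(8·111.0³·14) = 6.4783 N/mm
W = mg = 7.5 × 9.81 = 73.575 N
½kδ² − Wδ − Wh = 0 → δ = (W + √(W² + 2kWh))/k
δ = (73.575 + √(5413.3 + 108674))/6.4783 = (73.575 + 337.77)/6.4783 = 63.496 mm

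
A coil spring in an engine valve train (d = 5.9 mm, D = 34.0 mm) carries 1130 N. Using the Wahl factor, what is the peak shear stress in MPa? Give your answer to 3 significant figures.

602 MPa

Spring index C = D/d = 34.0/5.9 = 5.7627
K_W = (4C−1)/(4C−4) + 0.615/C = 22.051/19.051 + 0.1067 = 1.2642
τ₀ = 8FD/(πd³) = 8·1130·34.0/(π·5.9³) = 307360/645.22 = 476.37 MPa
τ_max = K·τ₀ = 1.2642 × 476.37 = 602.22 MPa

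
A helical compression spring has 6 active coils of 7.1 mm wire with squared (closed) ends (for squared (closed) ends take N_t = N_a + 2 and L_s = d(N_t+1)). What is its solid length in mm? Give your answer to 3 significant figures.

63.9 mm

squared (closed) ends: N_t = N_a + 2 = 6 + 2 = 8
L_s = d·(N_t+1) = 7.1 × 9 = 63.9 mm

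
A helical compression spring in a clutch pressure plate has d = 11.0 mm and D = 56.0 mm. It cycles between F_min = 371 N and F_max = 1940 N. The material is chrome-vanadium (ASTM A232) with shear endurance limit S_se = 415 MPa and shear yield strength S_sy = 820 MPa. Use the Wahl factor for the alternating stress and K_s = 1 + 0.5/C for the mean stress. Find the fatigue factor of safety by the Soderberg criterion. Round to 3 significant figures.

C = D/d = 56.0/11.0 = 5.0909; K_W = (4C−1)/(4C−4)+0.615/C = 1.3041; K_s = 1+0.5/C = 1.0982
F_a = (F_max−F_min)/2 = 784.5 N; F_m = (F_max+F_min)/2 = 1155.5 N
τ_a = K_W·8F_aD/(πd³) = 1.3041 × 84.051 = 109.61 MPa
τ_m = K_s·8F_mD/(πd³) = 1.0982 × 123.8 = 135.96 MPa
Soderberg: 1/n_f = τ_a/S_se + τ_m/S_sy = 109.61/415 + 135.96/820 = 0.26413 + 0.16580 = 0.42993
n_f = 1/0.42993 = 2.326

2.33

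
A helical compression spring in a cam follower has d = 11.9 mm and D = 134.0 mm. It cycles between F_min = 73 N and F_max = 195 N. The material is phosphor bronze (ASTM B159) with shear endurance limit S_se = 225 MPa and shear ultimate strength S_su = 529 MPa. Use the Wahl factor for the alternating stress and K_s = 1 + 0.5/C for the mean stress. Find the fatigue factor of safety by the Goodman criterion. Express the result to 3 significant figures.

C = D/d = 134.0/11.9 = 11.2605; K_W = (4C−1)/(4C−4)+0.615/C = 1.1277; K_s = 1+0.5/C = 1.0444
F_a = (F_max−F_min)/2 = 61 N; F_m = (F_max+F_min)/2 = 134 N
τ_a = K_W·8F_aD/(πd³) = 1.1277 × 12.352 = 13.929 MPa
τ_m = K_s·8F_mD/(πd³) = 1.0444 × 27.134 = 28.339 MPa
Goodman: 1/n_f = τ_a/S_se + τ_m/S_su = 13.929/225 + 28.339/529 = 0.06191 + 0.05357 = 0.11548
n_f = 1/0.11548 = 8.66

8.66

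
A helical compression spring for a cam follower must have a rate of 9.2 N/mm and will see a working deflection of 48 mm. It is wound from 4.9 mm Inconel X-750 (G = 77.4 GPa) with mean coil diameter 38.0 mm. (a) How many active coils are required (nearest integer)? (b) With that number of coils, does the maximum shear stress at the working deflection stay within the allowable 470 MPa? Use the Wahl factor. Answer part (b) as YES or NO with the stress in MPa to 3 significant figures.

(a) 11 coils; (b) YES, τ_max = 434 MPa

N_a = Gd⁴/(8D³k) = (77.4×10³)(4.9⁴)/(8·38.0³·9.2) = 11.05 → N_a = 11
Actual rate k = Gd⁴/(8D³·11) = 9.2404 N/mm
Working load F = kδ = 9.2404·48 = 443.54 N
C = 38.0/4.9 = 7.7551; K_W = (4C−1)/(4C−4)+0.615/C = 1.1903
τ_max = K_W·8FD/(πd³) = 1.1903·364.81 = 434.25 MPa
τ_max ≤ 470 MPa → acceptable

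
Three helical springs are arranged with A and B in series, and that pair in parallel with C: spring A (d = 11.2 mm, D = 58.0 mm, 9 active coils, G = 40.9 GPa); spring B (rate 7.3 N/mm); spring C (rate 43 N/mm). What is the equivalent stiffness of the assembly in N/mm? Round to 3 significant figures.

49.3 N/mm

k_A = Gd⁴/(8D³N_a) = (40.9×10³)(11.2⁴)/(8·58.0³·9) = 45.812 N/mm
Springs A,B series: k_AB = 1/(1/45.812+1/7.3) = 6.2966 N/mm; parallel with C: k_eq = 6.2966+43 = 49.297 N/mm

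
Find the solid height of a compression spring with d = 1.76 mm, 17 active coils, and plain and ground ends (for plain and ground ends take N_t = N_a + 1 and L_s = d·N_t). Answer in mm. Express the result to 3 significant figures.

plain and ground ends: N_t = N_a + 1 = 17 + 1 = 18
L_s = d·N_t = 1.76 × 18 = 31.68 mm

31.7 mm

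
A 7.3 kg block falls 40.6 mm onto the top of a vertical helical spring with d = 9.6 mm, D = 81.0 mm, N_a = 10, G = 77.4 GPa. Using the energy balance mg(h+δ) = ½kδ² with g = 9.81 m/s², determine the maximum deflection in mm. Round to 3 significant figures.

24.6 mm

k = Gd⁴/(8D³N_a) = (77.4×10³)(9.6⁴)/(8·81.0³·10) = 15.463 N/mm
W = mg = 7.3 × 9.81 = 71.613 N
½kδ² − Wδ − Wh = 0 → δ = (W + √(W² + 2kWh))/k
δ = (71.613 + √(5128.4 + 89914.3))/15.463 = (71.613 + 308.29)/15.463 = 24.569 mm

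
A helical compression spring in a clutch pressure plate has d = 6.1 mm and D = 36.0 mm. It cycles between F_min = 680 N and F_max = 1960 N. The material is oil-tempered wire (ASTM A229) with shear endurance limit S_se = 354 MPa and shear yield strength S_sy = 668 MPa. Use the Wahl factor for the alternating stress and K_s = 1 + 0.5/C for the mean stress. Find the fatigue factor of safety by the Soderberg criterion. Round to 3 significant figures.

C = D/d = 36.0/6.1 = 5.9016; K_W = (4C−1)/(4C−4)+0.615/C = 1.2572; K_s = 1+0.5/C = 1.0847
F_a = (F_max−F_min)/2 = 640 N; F_m = (F_max+F_min)/2 = 1320 N
τ_a = K_W·8F_aD/(πd³) = 1.2572 × 258.48 = 324.97 MPa
τ_m = K_s·8F_mD/(πd³) = 1.0847 × 533.12 = 578.29 MPa
Soderberg: 1/n_f = τ_a/S_se + τ_m/S_sy = 324.97/354 + 578.29/668 = 0.91800 + 0.86570 = 1.7837
n_f = 1/1.7837 = 0.5606

0.561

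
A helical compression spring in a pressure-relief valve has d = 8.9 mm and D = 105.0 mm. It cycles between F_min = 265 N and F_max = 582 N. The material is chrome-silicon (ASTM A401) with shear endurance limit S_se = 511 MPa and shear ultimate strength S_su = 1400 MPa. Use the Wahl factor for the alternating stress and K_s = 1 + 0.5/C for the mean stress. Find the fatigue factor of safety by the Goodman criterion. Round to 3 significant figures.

3.98

C = D/d = 105.0/8.9 = 11.7978; K_W = (4C−1)/(4C−4)+0.615/C = 1.1216; K_s = 1+0.5/C = 1.0424
F_a = (F_max−F_min)/2 = 158.5 N; F_m = (F_max+F_min)/2 = 423.5 N
τ_a = K_W·8F_aD/(πd³) = 1.1216 × 60.116 = 67.425 MPa
τ_m = K_s·8F_mD/(πd³) = 1.0424 × 160.62 = 167.43 MPa
Goodman: 1/n_f = τ_a/S_se + τ_m/S_su = 67.425/511 + 167.43/1400 = 0.13195 + 0.11959 = 0.25154
n_f = 1/0.25154 = 3.975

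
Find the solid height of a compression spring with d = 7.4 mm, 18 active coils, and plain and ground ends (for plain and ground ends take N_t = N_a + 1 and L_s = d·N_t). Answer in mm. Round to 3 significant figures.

plain and ground ends: N_t = N_a + 1 = 18 + 1 = 19
L_s = d·N_t = 7.4 × 19 = 140.6 mm

141 mm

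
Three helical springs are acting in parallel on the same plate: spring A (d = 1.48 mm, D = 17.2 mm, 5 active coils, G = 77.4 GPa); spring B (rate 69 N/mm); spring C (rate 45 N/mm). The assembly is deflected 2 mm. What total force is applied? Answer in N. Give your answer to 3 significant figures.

k_A = Gd⁴/(8D³N_a) = (77.4×10³)(1.48⁴)/(8·17.2³·5) = 1.8245 N/mm
Parallel: k_eq = 1.8245 + 69 + 45 = 115.82 N/mm
F = k_eq·δ = 115.82·2 = 231.65 N

232 N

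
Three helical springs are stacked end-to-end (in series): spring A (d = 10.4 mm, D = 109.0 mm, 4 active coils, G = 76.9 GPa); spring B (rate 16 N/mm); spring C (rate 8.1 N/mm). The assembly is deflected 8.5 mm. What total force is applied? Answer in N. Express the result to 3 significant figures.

36.6 N

k_A = Gd⁴/(8D³N_a) = (76.9×10³)(10.4⁴)/(8·109.0³·4) = 21.709 N/mm
Series: 1/k_eq = 1/21.709 + 1/16 + 1/8.1 = 0.23202; k_eq = 4.3099 N/mm
F = k_eq·δ = 4.3099·8.5 = 36.635 N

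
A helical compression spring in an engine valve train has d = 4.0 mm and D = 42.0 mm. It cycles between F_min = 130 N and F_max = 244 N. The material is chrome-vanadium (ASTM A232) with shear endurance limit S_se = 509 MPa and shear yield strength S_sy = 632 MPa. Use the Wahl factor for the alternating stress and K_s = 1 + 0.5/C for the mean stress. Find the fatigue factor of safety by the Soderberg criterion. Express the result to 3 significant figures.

C = D/d = 42.0/4.0 = 10.5000; K_W = (4C−1)/(4C−4)+0.615/C = 1.1375; K_s = 1+0.5/C = 1.0476
F_a = (F_max−F_min)/2 = 57 N; F_m = (F_max+F_min)/2 = 187 N
τ_a = K_W·8F_aD/(πd³) = 1.1375 × 95.254 = 108.35 MPa
τ_m = K_s·8F_mD/(πd³) = 1.0476 × 312.5 = 327.38 MPa
Soderberg: 1/n_f = τ_a/S_se + τ_m/S_sy = 108.35/509 + 327.38/632 = 0.21288 + 0.51801 = 0.73088
n_f = 1/0.73088 = 1.368

1.37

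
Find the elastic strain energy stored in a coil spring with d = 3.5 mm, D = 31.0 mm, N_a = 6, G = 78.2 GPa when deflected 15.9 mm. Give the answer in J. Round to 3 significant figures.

1.04 J

k = Gd⁴/(8D³N_a) = (78.2×10³)(3.5⁴)/(8·31.0³·6) = 8.2064 N/mm
U = ½kδ² = 0.5 × 8.2064 × 15.9² = 1037.3 N·mm = 1.0373 J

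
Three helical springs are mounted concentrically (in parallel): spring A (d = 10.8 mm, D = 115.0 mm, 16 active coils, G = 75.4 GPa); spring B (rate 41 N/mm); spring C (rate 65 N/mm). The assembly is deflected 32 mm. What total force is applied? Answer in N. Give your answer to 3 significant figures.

3560 N

k_A = Gd⁴/(8D³N_a) = (75.4×10³)(10.8⁴)/(8·115.0³·16) = 5.2694 N/mm
Parallel: k_eq = 5.2694 + 41 + 65 = 111.27 N/mm
F = k_eq·δ = 111.27·32 = 3560.6 N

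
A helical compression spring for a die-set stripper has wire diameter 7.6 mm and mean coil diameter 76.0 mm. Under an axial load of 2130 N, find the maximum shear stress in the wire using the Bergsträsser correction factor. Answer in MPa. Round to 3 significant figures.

Spring index C = D/d = 76.0/7.6 = 10.0000
K_B = (4C+2)/(4C−3) = 42.000/37.000 = 1.1351
τ₀ = 8FD/(πd³) = 8·2130·76.0/(π·7.6³) = 1.29504e+06/1379.1 = 939.06 MPa
τ_max = K·τ₀ = 1.1351 × 939.06 = 1066 MPa

1070 MPa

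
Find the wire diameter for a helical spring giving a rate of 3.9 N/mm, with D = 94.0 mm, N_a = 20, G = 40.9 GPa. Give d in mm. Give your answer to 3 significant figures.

d = (8D³N_a·k / G)^(1/4) = (8·94.0³·20·3.9 / (40.9×10³))^0.25
  = (12672)^0.25 = 10.6099 mm

10.6 mm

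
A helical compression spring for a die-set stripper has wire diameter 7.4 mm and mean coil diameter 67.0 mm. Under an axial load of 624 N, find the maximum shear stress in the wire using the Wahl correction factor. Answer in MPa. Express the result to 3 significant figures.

305 MPa

Spring index C = D/d = 67.0/7.4 = 9.0541
K_W = (4C−1)/(4C−4) + 0.615/C = 35.216/32.216 + 0.0679 = 1.1610
τ₀ = 8FD/(πd³) = 8·624·67.0/(π·7.4³) = 334464/1273 = 262.73 MPa
τ_max = K·τ₀ = 1.1610 × 262.73 = 305.04 MPa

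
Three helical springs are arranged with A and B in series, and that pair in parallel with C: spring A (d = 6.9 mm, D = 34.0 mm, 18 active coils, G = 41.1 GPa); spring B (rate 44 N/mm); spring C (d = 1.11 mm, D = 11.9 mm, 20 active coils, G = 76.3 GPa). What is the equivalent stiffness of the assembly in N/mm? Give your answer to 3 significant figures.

k_A = Gd⁴/(8D³N_a) = (41.1×10³)(6.9⁴)/(8·34.0³·18) = 16.46 N/mm
k_C = Gd⁴/(8D³N_a) = (76.3×10³)(1.11⁴)/(8·11.9³·20) = 0.42959 N/mm
Springs A,B series: k_AB = 1/(1/16.46+1/44) = 11.979 N/mm; parallel with C: k_eq = 11.979+0.42959 = 12.409 N/mm

12.4 N/mm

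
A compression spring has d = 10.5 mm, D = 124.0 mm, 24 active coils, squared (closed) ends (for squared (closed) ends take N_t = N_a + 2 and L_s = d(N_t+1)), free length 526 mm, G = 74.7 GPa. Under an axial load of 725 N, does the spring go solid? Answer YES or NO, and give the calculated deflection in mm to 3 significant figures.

YES, δ = 292 mm

k = Gd⁴/(8D³N_a) = (74.7×10³)(10.5⁴)/(8·124.0³·24) = 2.4803 N/mm
N_t = 26; L_s = 10.5·27 = 283.5 mm; δ_solid = L₀ − L_s = 526 − 283.5 = 242.5 mm
δ = F/k = 725/2.4803 = 292.3 mm
δ ≥ δ_solid → spring goes solid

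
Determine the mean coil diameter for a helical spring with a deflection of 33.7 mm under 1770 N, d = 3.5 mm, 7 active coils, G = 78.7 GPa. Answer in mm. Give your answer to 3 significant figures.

Required rate k = F/δ = 1770/33.7 = 52.522 N/mm
D = (Gd⁴/(8N_a·k))^(1/3) = (78.7×10³·3.5⁴/(8·7·52.522))^(1/3)
  = (4015.28)^(1/3) = 15.8942 mm

15.9 mm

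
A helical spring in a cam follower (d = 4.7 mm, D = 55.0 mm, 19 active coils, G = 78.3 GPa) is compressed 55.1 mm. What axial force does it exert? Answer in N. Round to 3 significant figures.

k = Gd⁴/(8D³N_a) = (78.3×10³)(4.7⁴)/(8·55.0³·19) = 1.5109 N/mm
F = k·δ = 1.5109 × 55.1 = 83.248 N

83.2 N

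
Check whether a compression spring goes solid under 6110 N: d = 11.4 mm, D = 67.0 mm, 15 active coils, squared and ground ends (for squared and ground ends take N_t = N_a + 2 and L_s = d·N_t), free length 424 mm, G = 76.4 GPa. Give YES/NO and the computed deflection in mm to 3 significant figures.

k = Gd⁴/(8D³N_a) = (76.4×10³)(11.4⁴)/(8·67.0³·15) = 35.753 N/mm
N_t = 17; L_s = 11.4·17 = 193.8 mm; δ_solid = L₀ − L_s = 424 − 193.8 = 230.2 mm
δ = F/k = 6110/35.753 = 170.9 mm
δ < δ_solid → spring does not go solid

NO, δ = 171 mm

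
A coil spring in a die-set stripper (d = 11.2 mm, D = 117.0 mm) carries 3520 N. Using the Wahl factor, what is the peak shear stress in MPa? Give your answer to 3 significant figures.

Spring index C = D/d = 117.0/11.2 = 10.4464
K_W = (4C−1)/(4C−4) + 0.615/C = 40.786/37.786 + 0.0589 = 1.1383
τ₀ = 8FD/(πd³) = 8·3520·117.0/(π·11.2³) = 3.29472e+06/4413.7 = 746.47 MPa
τ_max = K·τ₀ = 1.1383 × 746.47 = 849.69 MPa

850 MPa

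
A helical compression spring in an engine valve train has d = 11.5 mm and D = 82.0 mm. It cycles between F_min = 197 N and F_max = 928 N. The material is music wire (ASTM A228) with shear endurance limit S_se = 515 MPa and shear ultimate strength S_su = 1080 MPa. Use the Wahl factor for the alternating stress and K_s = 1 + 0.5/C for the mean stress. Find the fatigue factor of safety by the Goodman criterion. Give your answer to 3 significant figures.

C = D/d = 82.0/11.5 = 7.1304; K_W = (4C−1)/(4C−4)+0.615/C = 1.2086; K_s = 1+0.5/C = 1.0701
F_a = (F_max−F_min)/2 = 365.5 N; F_m = (F_max+F_min)/2 = 562.5 N
τ_a = K_W·8F_aD/(πd³) = 1.2086 × 50.182 = 60.649 MPa
τ_m = K_s·8F_mD/(πd³) = 1.0701 × 77.229 = 82.645 MPa
Goodman: 1/n_f = τ_a/S_se + τ_m/S_su = 60.649/515 + 82.645/1080 = 0.11777 + 0.07652 = 0.19429
n_f = 1/0.19429 = 5.147

5.15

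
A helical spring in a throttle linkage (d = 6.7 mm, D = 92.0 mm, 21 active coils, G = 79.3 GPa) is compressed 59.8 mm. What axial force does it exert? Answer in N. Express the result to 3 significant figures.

k = Gd⁴/(8D³N_a) = (79.3×10³)(6.7⁴)/(8·92.0³·21) = 1.2215 N/mm
F = k·δ = 1.2215 × 59.8 = 73.047 N

73.0 N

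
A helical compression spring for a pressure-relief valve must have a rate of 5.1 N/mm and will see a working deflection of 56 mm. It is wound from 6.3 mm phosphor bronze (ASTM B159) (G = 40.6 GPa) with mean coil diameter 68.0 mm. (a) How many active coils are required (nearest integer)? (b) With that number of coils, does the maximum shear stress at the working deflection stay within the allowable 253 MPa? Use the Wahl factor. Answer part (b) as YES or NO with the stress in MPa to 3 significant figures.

N_a = Gd⁴/(8D³k) = (40.6×10³)(6.3⁴)/(8·68.0³·5.1) = 4.985 → N_a = 5
Actual rate k = Gd⁴/(8D³·5) = 5.0851 N/mm
Working load F = kδ = 5.0851·56 = 284.77 N
C = 68.0/6.3 = 10.7937; K_W = (4C−1)/(4C−4)+0.615/C = 1.1336
τ_max = K_W·8FD/(πd³) = 1.1336·197.2 = 223.54 MPa
τ_max ≤ 253 MPa → acceptable

(a) 5 coils; (b) YES, τ_max = 224 MPa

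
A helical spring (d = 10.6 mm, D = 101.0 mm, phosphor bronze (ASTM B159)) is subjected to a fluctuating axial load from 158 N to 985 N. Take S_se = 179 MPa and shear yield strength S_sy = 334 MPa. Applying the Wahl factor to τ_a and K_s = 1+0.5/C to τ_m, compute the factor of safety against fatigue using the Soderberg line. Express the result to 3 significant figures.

1.04

C = D/d = 101.0/10.6 = 9.5283; K_W = (4C−1)/(4C−4)+0.615/C = 1.1525; K_s = 1+0.5/C = 1.0525
F_a = (F_max−F_min)/2 = 413.5 N; F_m = (F_max+F_min)/2 = 571.5 N
τ_a = K_W·8F_aD/(πd³) = 1.1525 × 89.293 = 102.91 MPa
τ_m = K_s·8F_mD/(πd³) = 1.0525 × 123.41 = 129.89 MPa
Soderberg: 1/n_f = τ_a/S_se + τ_m/S_sy = 102.91/179 + 129.89/334 = 0.57491 + 0.38889 = 0.9638
n_f = 1/0.9638 = 1.038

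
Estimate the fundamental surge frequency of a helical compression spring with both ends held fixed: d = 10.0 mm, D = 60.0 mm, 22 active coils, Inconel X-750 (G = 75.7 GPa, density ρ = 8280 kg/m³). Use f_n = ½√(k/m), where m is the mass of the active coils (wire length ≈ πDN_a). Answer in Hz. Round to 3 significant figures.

43.0 Hz

k = Gd⁴/(8D³N_a) = (75.7×10³)(10.0⁴)/(8·60.0³·22) = 19.913 N/mm = 19913 N/m
Wire length L = πDN_a = π·60.0·22 = 4146.9 mm
m = ρ·(πd²/4)·L = 8280 × 78.54×10⁻⁶ m² × 4.1469 m = 2.6968 kg
f_n = ½√(k/m) = 0.5·√(19913/2.6968) = 0.5·√(7383.9) = 42.965 Hz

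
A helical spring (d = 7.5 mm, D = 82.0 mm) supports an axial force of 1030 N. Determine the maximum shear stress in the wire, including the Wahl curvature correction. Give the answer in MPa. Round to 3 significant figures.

Spring index C = D/d = 82.0/7.5 = 10.9333
K_W = (4C−1)/(4C−4) + 0.615/C = 42.733/39.733 + 0.0563 = 1.1318
τ₀ = 8FD/(πd³) = 8·1030·82.0/(π·7.5³) = 675680/1325.4 = 509.81 MPa
τ_max = K·τ₀ = 1.1318 × 509.81 = 576.98 MPa

577 MPa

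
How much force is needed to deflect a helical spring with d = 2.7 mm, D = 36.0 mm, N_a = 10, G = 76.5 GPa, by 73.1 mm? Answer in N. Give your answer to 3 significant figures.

79.6 N

k = Gd⁴/(8D³N_a) = (76.5×10³)(2.7⁴)/(8·36.0³·10) = 1.0892 N/mm
F = k·δ = 1.0892 × 73.1 = 79.623 N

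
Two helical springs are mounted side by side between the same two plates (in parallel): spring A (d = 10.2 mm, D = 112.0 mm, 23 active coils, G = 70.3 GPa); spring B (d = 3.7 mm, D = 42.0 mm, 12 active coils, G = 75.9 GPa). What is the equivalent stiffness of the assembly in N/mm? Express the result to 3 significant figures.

4.94 N/mm

k_A = Gd⁴/(8D³N_a) = (70.3×10³)(10.2⁴)/(8·112.0³·23) = 2.9436 N/mm
k_B = Gd⁴/(8D³N_a) = (75.9×10³)(3.7⁴)/(8·42.0³·12) = 2 N/mm
Parallel: k_eq = 2.9436 + 2 = 4.9436 N/mm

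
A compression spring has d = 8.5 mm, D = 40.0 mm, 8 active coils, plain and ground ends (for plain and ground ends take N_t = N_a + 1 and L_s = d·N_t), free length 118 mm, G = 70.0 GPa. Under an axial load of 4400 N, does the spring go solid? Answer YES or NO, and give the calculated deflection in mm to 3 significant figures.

k = Gd⁴/(8D³N_a) = (70.0×10³)(8.5⁴)/(8·40.0³·8) = 89.21 N/mm
N_t = 9; L_s = 8.5·9 = 76.5 mm; δ_solid = L₀ − L_s = 118 − 76.5 = 41.5 mm
δ = F/k = 4400/89.21 = 49.322 mm
δ ≥ δ_solid → spring goes solid

YES, δ = 49.3 mm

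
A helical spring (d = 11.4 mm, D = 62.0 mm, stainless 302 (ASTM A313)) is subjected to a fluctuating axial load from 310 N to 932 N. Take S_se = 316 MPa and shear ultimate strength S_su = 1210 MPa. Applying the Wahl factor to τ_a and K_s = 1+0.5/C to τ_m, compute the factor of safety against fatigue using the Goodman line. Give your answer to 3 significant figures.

5.15

C = D/d = 62.0/11.4 = 5.4386; K_W = (4C−1)/(4C−4)+0.615/C = 1.2821; K_s = 1+0.5/C = 1.0919
F_a = (F_max−F_min)/2 = 311 N; F_m = (F_max+F_min)/2 = 621 N
τ_a = K_W·8F_aD/(πd³) = 1.2821 × 33.142 = 42.49 MPa
τ_m = K_s·8F_mD/(πd³) = 1.0919 × 66.177 = 72.261 MPa
Goodman: 1/n_f = τ_a/S_se + τ_m/S_su = 42.49/316 + 72.261/1210 = 0.13446 + 0.05972 = 0.19418
n_f = 1/0.19418 = 5.15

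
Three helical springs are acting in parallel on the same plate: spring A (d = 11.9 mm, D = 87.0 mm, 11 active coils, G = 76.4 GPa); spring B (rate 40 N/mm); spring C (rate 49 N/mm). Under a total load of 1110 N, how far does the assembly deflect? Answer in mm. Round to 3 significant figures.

9.62 mm

k_A = Gd⁴/(8D³N_a) = (76.4×10³)(11.9⁴)/(8·87.0³·11) = 26.439 N/mm
Parallel: k_eq = 26.439 + 40 + 49 = 115.44 N/mm
δ = F/k_eq = 1110/115.44 = 9.6155 mm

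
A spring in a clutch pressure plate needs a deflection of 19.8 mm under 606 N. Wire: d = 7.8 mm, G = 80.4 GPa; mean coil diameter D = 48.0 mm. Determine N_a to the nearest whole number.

11

Required rate k = F/δ = 606/19.8 = 30.606 N/mm
N_a = Gd⁴/(8D³k) = (80.4×10³ × 7.8⁴)/(8 × 48.0³ × 30.606)
    = 2.97601e+08 / 2.70783e+07 = 10.99 → 11 coils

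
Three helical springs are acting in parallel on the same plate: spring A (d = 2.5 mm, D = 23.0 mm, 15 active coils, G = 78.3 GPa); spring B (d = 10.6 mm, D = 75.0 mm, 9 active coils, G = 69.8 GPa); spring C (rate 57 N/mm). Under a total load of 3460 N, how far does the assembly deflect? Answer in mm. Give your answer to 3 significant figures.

39.3 mm

k_A = Gd⁴/(8D³N_a) = (78.3×10³)(2.5⁴)/(8·23.0³·15) = 2.0949 N/mm
k_B = Gd⁴/(8D³N_a) = (69.8×10³)(10.6⁴)/(8·75.0³·9) = 29.011 N/mm
Parallel: k_eq = 2.0949 + 29.011 + 57 = 88.106 N/mm
δ = F/k_eq = 3460/88.106 = 39.271 mm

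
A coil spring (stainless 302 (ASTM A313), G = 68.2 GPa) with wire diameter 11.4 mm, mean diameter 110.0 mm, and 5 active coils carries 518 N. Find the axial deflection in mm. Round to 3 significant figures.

23.9 mm

k = Gd⁴/(8D³N_a) = (68.2×10³)(11.4⁴)/(8·110.0³·5) = 21.635 N/mm
δ = F/k = 518 / 21.635 = 23.942 mm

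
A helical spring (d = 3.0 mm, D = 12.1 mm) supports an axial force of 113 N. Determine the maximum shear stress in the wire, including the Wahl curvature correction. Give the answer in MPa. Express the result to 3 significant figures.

Spring index C = D/d = 12.1/3.0 = 4.0333
K_W = (4C−1)/(4C−4) + 0.615/C = 15.133/12.133 + 0.1525 = 1.3997
τ₀ = 8FD/(πd³) = 8·113·12.1/(π·3.0³) = 10938.4/84.823 = 128.96 MPa
τ_max = K·τ₀ = 1.3997 × 128.96 = 180.5 MPa

181 MPa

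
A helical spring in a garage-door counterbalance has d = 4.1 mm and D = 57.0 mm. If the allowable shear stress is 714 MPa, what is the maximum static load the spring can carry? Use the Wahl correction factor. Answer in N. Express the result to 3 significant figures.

C = D/d = 57.0/4.1 = 13.9024
K_W = (4C−1)/(4C−4) + 0.615/C = 54.610/51.610 + 0.0442 = 1.1024
τ_max = K·8FD/(πd³) → F_max = τ_allow·πd³/(8DK)
F_max = 714·π·4.1³/(8·57.0·1.1024) = 1.546e+05/502.68 = 307.55 N

308 N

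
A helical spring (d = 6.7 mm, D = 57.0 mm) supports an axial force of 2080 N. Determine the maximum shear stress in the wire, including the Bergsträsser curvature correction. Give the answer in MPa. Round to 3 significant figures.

1170 MPa

Spring index C = D/d = 57.0/6.7 = 8.5075
K_B = (4C+2)/(4C−3) = 36.030/31.030 = 1.1611
τ₀ = 8FD/(πd³) = 8·2080·57.0/(π·6.7³) = 948480/944.87 = 1003.8 MPa
τ_max = K·τ₀ = 1.1611 × 1003.8 = 1165.6 MPa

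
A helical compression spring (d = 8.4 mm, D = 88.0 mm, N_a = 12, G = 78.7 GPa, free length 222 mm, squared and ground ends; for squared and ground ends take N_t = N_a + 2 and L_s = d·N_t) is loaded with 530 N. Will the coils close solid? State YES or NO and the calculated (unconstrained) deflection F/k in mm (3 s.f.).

NO, δ = 88.5 mm

k = Gd⁴/(8D³N_a) = (78.7×10³)(8.4⁴)/(8·88.0³·12) = 5.9893 N/mm
N_t = 14; L_s = 8.4·14 = 117.6 mm; δ_solid = L₀ − L_s = 222 − 117.6 = 104.4 mm
δ = F/k = 530/5.9893 = 88.492 mm
δ < δ_solid → spring does not go solid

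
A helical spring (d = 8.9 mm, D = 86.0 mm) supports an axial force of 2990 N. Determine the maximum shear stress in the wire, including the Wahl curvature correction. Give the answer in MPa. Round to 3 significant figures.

1070 MPa

Spring index C = D/d = 86.0/8.9 = 9.6629
K_W = (4C−1)/(4C−4) + 0.615/C = 37.652/34.652 + 0.0636 = 1.1502
τ₀ = 8FD/(πd³) = 8·2990·86.0/(π·8.9³) = 2.05712e+06/2214.7 = 928.84 MPa
τ_max = K·τ₀ = 1.1502 × 928.84 = 1068.4 MPa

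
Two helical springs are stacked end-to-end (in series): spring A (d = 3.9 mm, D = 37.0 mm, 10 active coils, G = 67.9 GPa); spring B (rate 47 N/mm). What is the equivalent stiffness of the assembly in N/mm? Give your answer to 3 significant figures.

3.58 N/mm

k_A = Gd⁴/(8D³N_a) = (67.9×10³)(3.9⁴)/(8·37.0³·10) = 3.8764 N/mm
Series: 1/k_eq = 1/3.8764 + 1/47 = 0.27925; k_eq = 3.5811 N/mm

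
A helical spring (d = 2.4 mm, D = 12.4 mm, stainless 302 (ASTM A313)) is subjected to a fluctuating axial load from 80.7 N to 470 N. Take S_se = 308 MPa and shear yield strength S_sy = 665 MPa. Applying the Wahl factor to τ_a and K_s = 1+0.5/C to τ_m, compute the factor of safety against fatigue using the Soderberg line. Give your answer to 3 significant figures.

C = D/d = 12.4/2.4 = 5.1667; K_W = (4C−1)/(4C−4)+0.615/C = 1.2990; K_s = 1+0.5/C = 1.0968
F_a = (F_max−F_min)/2 = 194.65 N; F_m = (F_max+F_min)/2 = 275.35 N
τ_a = K_W·8F_aD/(πd³) = 1.2990 × 444.61 = 577.57 MPa
τ_m = K_s·8F_mD/(πd³) = 1.0968 × 628.95 = 689.81 MPa
Soderberg: 1/n_f = τ_a/S_se + τ_m/S_sy = 577.57/308 + 689.81/665 = 1.87522 + 1.03731 = 2.9125
n_f = 1/2.9125 = 0.3433

0.343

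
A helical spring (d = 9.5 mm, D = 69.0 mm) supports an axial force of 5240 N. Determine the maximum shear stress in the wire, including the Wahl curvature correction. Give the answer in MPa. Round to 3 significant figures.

1290 MPa

Spring index C = D/d = 69.0/9.5 = 7.2632
K_W = (4C−1)/(4C−4) + 0.615/C = 28.053/25.053 + 0.0847 = 1.2044
τ₀ = 8FD/(πd³) = 8·5240·69.0/(π·9.5³) = 2.89248e+06/2693.5 = 1073.9 MPa
τ_max = K·τ₀ = 1.2044 × 1073.9 = 1293.4 MPa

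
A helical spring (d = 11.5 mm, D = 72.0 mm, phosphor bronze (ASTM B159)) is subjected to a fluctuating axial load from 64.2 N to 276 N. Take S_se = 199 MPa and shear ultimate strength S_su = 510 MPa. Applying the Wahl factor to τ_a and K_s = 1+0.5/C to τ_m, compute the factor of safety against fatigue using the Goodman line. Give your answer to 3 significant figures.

8.13

C = D/d = 72.0/11.5 = 6.2609; K_W = (4C−1)/(4C−4)+0.615/C = 1.2408; K_s = 1+0.5/C = 1.0799
F_a = (F_max−F_min)/2 = 105.9 N; F_m = (F_max+F_min)/2 = 170.1 N
τ_a = K_W·8F_aD/(πd³) = 1.2408 × 12.767 = 15.841 MPa
τ_m = K_s·8F_mD/(πd³) = 1.0799 × 20.506 = 22.144 MPa
Goodman: 1/n_f = τ_a/S_se + τ_m/S_su = 15.841/199 + 22.144/510 = 0.07960 + 0.04342 = 0.12302
n_f = 1/0.12302 = 8.129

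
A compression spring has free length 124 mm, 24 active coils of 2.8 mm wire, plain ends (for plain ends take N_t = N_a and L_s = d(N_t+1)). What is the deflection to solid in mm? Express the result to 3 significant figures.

54.0 mm

N_t = 24; L_s = 2.8·25 = 70 mm
δ_solid = L₀ − L_s = 124 − 70 = 54 mm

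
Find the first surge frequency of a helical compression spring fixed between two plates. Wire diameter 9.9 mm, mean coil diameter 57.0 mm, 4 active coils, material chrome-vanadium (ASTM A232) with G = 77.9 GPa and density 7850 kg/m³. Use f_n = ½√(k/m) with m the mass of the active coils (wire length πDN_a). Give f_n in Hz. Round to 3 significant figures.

270 Hz

k = Gd⁴/(8D³N_a) = (77.9×10³)(9.9⁴)/(8·57.0³·4) = 126.27 N/mm = 1.2627e+05 N/m
Wire length L = πDN_a = π·57.0·4 = 716.28 mm
m = ρ·(πd²/4)·L = 7850 × 76.977×10⁻⁶ m² × 0.71628 m = 0.43283 kg
f_n = ½√(k/m) = 0.5·√(1.2627e+05/0.43283) = 0.5·√(2.9174e+05) = 270.06 Hz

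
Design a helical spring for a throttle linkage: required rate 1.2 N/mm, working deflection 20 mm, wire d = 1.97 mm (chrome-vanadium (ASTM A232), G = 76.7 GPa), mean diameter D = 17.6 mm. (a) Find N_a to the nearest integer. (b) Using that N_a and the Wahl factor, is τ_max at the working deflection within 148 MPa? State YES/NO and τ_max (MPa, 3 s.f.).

(a) 22 coils; (b) NO, τ_max = 164 MPa

N_a = Gd⁴/(8D³k) = (76.7×10³)(1.97⁴)/(8·17.6³·1.2) = 22.07 → N_a = 22
Actual rate k = Gd⁴/(8D³·22) = 1.204 N/mm
Working load F = kδ = 1.204·20 = 24.079 N
C = 17.6/1.97 = 8.9340; K_W = (4C−1)/(4C−4)+0.615/C = 1.1634
τ_max = K_W·8FD/(πd³) = 1.1634·141.15 = 164.21 MPa
τ_max > 148 MPa → exceeds allowable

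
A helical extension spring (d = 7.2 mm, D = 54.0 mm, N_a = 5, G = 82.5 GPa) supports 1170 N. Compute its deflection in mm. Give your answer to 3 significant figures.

k = Gd⁴/(8D³N_a) = (82.5×10³)(7.2⁴)/(8·54.0³·5) = 35.2 N/mm
δ = F/k = 1170 / 35.2 = 33.239 mm

33.2 mm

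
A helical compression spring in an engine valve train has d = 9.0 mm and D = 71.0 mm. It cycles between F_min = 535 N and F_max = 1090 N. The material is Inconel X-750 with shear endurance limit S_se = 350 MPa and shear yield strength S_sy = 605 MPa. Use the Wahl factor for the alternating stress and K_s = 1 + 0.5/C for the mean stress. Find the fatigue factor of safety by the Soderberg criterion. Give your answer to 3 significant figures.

1.70

C = D/d = 71.0/9.0 = 7.8889; K_W = (4C−1)/(4C−4)+0.615/C = 1.1868; K_s = 1+0.5/C = 1.0634
F_a = (F_max−F_min)/2 = 277.5 N; F_m = (F_max+F_min)/2 = 812.5 N
τ_a = K_W·8F_aD/(πd³) = 1.1868 × 68.823 = 81.681 MPa
τ_m = K_s·8F_mD/(πd³) = 1.0634 × 201.51 = 214.28 MPa
Soderberg: 1/n_f = τ_a/S_se + τ_m/S_sy = 81.681/350 + 214.28/605 = 0.23337 + 0.35418 = 0.58756
n_f = 1/0.58756 = 1.702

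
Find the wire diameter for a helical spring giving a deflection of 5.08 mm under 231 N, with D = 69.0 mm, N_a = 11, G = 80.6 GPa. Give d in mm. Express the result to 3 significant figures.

Required rate k = F/δ = 231/5.08 = 45.472 N/mm
d = (8D³N_a·k / G)^(1/4) = (8·69.0³·11·45.472 / (80.6×10³))^0.25
  = (16310)^0.25 = 11.3008 mm

11.3 mm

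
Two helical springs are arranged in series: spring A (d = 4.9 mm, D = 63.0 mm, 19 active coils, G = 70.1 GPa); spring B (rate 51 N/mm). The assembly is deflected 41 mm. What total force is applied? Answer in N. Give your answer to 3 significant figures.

42.7 N

k_A = Gd⁴/(8D³N_a) = (70.1×10³)(4.9⁴)/(8·63.0³·19) = 1.0633 N/mm
Series: 1/k_eq = 1/1.0633 + 1/51 = 0.96012; k_eq = 1.0415 N/mm
F = k_eq·δ = 1.0415·41 = 42.703 N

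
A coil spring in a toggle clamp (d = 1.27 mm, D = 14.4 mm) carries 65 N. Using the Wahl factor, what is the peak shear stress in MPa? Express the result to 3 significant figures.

Spring index C = D/d = 14.4/1.27 = 11.3386
K_W = (4C−1)/(4C−4) + 0.615/C = 44.354/41.354 + 0.0542 = 1.1268
τ₀ = 8FD/(πd³) = 8·65·14.4/(π·1.27³) = 7488/6.4352 = 1163.6 MPa
τ_max = K·τ₀ = 1.1268 × 1163.6 = 1311.1 MPa

1310 MPa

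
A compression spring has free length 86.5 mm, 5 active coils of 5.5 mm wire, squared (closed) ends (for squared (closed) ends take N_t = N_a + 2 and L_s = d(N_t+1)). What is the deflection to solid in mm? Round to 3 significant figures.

42.5 mm

N_t = 7; L_s = 5.5·8 = 44 mm
δ_solid = L₀ − L_s = 86.5 − 44 = 42.5 mm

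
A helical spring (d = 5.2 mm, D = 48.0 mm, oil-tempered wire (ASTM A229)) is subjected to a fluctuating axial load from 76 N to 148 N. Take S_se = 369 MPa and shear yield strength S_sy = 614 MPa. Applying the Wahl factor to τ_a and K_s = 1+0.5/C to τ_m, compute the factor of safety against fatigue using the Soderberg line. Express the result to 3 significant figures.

3.77

C = D/d = 48.0/5.2 = 9.2308; K_W = (4C−1)/(4C−4)+0.615/C = 1.1577; K_s = 1+0.5/C = 1.0542
F_a = (F_max−F_min)/2 = 36 N; F_m = (F_max+F_min)/2 = 112 N
τ_a = K_W·8F_aD/(πd³) = 1.1577 × 31.295 = 36.232 MPa
τ_m = K_s·8F_mD/(πd³) = 1.0542 × 97.362 = 102.64 MPa
Soderberg: 1/n_f = τ_a/S_se + τ_m/S_sy = 36.232/369 + 102.64/614 = 0.09819 + 0.16716 = 0.26535
n_f = 1/0.26535 = 3.769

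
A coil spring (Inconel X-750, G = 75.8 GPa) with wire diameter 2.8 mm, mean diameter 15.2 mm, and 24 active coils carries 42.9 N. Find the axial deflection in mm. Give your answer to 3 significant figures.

6.21 mm

k = Gd⁴/(8D³N_a) = (75.8×10³)(2.8⁴)/(8·15.2³·24) = 6.9099 N/mm
δ = F/k = 42.9 / 6.9099 = 6.2085 mm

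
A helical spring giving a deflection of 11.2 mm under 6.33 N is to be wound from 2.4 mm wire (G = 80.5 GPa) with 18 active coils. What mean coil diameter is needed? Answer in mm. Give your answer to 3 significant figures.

32.0 mm

Required rate k = F/δ = 6.33/11.2 = 0.56518 N/mm
D = (Gd⁴/(8N_a·k))^(1/3) = (80.5×10³·2.4⁴/(8·18·0.56518))^(1/3)
  = (32816.5)^(1/3) = 32.0158 mm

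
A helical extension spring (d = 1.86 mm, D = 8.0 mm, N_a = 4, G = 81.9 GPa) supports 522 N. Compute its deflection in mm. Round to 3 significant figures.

k = Gd⁴/(8D³N_a) = (81.9×10³)(1.86⁴)/(8·8.0³·4) = 59.83 N/mm
δ = F/k = 522 / 59.83 = 8.7248 mm

8.72 mm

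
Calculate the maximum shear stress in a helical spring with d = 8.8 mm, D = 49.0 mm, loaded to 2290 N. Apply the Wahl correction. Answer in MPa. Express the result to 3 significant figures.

534 MPa

Spring index C = D/d = 49.0/8.8 = 5.5682
K_W = (4C−1)/(4C−4) + 0.615/C = 21.273/18.273 + 0.1104 = 1.2746
τ₀ = 8FD/(πd³) = 8·2290·49.0/(π·8.8³) = 897680/2140.9 = 419.3 MPa
τ_max = K·τ₀ = 1.2746 × 419.3 = 534.45 MPa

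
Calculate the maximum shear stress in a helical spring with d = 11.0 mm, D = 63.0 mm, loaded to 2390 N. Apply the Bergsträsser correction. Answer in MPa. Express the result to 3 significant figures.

Spring index C = D/d = 63.0/11.0 = 5.7273
K_B = (4C+2)/(4C−3) = 24.909/19.909 = 1.2511
τ₀ = 8FD/(πd³) = 8·2390·63.0/(π·11.0³) = 1.20456e+06/4181.5 = 288.07 MPa
τ_max = K·τ₀ = 1.2511 × 288.07 = 360.42 MPa

360 MPa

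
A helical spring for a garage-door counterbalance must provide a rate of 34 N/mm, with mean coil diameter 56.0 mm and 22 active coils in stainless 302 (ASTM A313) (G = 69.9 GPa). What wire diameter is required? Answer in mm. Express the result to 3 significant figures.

11.1 mm

d = (8D³N_a·k / G)^(1/4) = (8·56.0³·22·34 / (69.9×10³))^0.25
  = (15034)^0.25 = 11.0731 mm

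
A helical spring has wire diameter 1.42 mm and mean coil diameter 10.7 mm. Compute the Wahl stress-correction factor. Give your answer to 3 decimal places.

C = D/d = 10.7/1.42 = 7.5352
K_W = (4C−1)/(4C−4) + 0.615/C = 29.141/26.141 + 0.0816 = 1.1964

1.196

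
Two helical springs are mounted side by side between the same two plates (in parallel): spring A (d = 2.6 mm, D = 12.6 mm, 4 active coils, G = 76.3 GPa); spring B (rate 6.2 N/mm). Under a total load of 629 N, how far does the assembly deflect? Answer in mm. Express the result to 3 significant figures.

k_A = Gd⁴/(8D³N_a) = (76.3×10³)(2.6⁴)/(8·12.6³·4) = 54.47 N/mm
Parallel: k_eq = 54.47 + 6.2 = 60.67 N/mm
δ = F/k_eq = 629/60.67 = 10.368 mm

10.4 mm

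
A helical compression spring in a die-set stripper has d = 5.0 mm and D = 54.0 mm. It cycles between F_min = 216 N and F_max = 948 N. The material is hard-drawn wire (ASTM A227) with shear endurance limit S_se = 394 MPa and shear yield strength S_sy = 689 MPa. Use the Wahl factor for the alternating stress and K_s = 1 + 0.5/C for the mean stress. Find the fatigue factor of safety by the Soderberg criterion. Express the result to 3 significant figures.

C = D/d = 54.0/5.0 = 10.8000; K_W = (4C−1)/(4C−4)+0.615/C = 1.1335; K_s = 1+0.5/C = 1.0463
F_a = (F_max−F_min)/2 = 366 N; F_m = (F_max+F_min)/2 = 582 N
τ_a = K_W·8F_aD/(πd³) = 1.1335 × 402.63 = 456.37 MPa
τ_m = K_s·8F_mD/(πd³) = 1.0463 × 640.25 = 669.89 MPa
Soderberg: 1/n_f = τ_a/S_se + τ_m/S_sy = 456.37/394 + 669.89/689 = 1.15830 + 0.97226 = 2.1306
n_f = 1/2.1306 = 0.4694

0.469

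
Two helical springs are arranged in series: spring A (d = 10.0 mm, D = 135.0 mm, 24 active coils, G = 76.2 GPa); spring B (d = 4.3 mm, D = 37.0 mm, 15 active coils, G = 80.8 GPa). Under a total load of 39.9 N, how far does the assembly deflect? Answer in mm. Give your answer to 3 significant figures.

33.5 mm

k_A = Gd⁴/(8D³N_a) = (76.2×10³)(10.0⁴)/(8·135.0³·24) = 1.6131 N/mm
k_B = Gd⁴/(8D³N_a) = (80.8×10³)(4.3⁴)/(8·37.0³·15) = 4.5446 N/mm
Series: 1/k_eq = 1/1.6131 + 1/4.5446 = 0.83998; k_eq = 1.1905 N/mm
δ = F/k_eq = 39.9/1.1905 = 33.515 mm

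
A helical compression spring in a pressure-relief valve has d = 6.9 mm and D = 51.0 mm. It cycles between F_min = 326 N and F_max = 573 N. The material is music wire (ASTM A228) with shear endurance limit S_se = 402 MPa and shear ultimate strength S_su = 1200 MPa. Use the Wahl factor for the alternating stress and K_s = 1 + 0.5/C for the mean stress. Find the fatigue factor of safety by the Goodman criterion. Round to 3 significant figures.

C = D/d = 51.0/6.9 = 7.3913; K_W = (4C−1)/(4C−4)+0.615/C = 1.2006; K_s = 1+0.5/C = 1.0676
F_a = (F_max−F_min)/2 = 123.5 N; F_m = (F_max+F_min)/2 = 449.5 N
τ_a = K_W·8F_aD/(πd³) = 1.2006 × 48.824 = 58.615 MPa
τ_m = K_s·8F_mD/(πd³) = 1.0676 × 177.7 = 189.72 MPa
Goodman: 1/n_f = τ_a/S_se + τ_m/S_su = 58.615/402 + 189.72/1200 = 0.14581 + 0.15810 = 0.30391
n_f = 1/0.30391 = 3.29

3.29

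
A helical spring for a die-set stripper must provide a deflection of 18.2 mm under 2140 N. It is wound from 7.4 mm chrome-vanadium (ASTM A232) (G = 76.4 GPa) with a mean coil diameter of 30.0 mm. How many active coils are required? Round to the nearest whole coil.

Required rate k = F/δ = 2140/18.2 = 117.58 N/mm
N_a = Gd⁴/(8D³k) = (76.4×10³ × 7.4⁴)/(8 × 30.0³ × 117.58)
    = 2.29097e+08 / 2.53978e+07 = 9.02 → 9 coils

9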